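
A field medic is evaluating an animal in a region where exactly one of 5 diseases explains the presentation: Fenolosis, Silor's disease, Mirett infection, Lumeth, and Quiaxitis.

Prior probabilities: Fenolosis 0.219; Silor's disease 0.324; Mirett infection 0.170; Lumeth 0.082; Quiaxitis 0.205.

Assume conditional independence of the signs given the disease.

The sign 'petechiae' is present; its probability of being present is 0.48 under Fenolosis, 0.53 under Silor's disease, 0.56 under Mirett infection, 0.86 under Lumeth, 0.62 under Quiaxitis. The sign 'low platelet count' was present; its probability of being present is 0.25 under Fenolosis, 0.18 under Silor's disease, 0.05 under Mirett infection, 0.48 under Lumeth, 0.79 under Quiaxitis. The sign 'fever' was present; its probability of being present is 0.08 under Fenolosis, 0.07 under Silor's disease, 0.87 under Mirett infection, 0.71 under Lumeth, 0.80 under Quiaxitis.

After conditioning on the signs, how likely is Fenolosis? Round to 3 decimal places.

0.019

Multiply each prior by the joint likelihood of the sign pattern:
  Fenolosis: 0.219 × 0.48 × 0.25 × 0.08 = 0.0021024
  Silor's disease: 0.324 × 0.53 × 0.18 × 0.07 = 0.0021637
  Mirett infection: 0.170 × 0.56 × 0.05 × 0.87 = 0.0041412
  Lumeth: 0.082 × 0.86 × 0.48 × 0.71 = 0.024033
  Quiaxitis: 0.205 × 0.62 × 0.79 × 0.80 = 0.080327
Normalizing constant Z = 0.0021024 + 0.0021637 + 0.0041412 + 0.024033 + 0.080327 = 0.11277.
P(Fenolosis | evidence) = 0.0021024 / 0.11277 ≈ 0.019.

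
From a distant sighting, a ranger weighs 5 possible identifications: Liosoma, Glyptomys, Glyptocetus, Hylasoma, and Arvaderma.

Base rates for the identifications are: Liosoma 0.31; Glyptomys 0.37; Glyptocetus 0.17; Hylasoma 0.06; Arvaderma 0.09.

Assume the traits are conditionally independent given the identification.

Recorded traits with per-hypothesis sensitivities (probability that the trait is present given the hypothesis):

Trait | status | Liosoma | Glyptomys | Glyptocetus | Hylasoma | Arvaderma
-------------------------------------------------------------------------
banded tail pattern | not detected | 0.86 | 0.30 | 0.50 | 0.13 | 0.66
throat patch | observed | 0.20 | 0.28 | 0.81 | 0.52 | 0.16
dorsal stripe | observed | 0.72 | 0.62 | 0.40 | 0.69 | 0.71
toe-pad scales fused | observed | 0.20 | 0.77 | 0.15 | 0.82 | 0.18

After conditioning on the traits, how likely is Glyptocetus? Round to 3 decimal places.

For each hypothesis, the unnormalized posterior weight is prior × product of the trait likelihoods (using 1 − P(present | H) for each absent trait):
  Liosoma: 0.31 × (1 − 0.86) × 0.20 × 0.72 × 0.20 = 0.0012499
  Glyptomys: 0.37 × (1 − 0.30) × 0.28 × 0.62 × 0.77 = 0.034621
  Glyptocetus: 0.17 × (1 − 0.50) × 0.81 × 0.40 × 0.15 = 0.004131
  Hylasoma: 0.06 × (1 − 0.13) × 0.52 × 0.69 × 0.82 = 0.015358
  Arvaderma: 0.09 × (1 − 0.66) × 0.16 × 0.71 × 0.18 = 0.00062571
Marginal likelihood of the evidence = 0.055986.
P(Glyptocetus | evidence) = 0.004131 / 0.055986 ≈ 0.074.

0.074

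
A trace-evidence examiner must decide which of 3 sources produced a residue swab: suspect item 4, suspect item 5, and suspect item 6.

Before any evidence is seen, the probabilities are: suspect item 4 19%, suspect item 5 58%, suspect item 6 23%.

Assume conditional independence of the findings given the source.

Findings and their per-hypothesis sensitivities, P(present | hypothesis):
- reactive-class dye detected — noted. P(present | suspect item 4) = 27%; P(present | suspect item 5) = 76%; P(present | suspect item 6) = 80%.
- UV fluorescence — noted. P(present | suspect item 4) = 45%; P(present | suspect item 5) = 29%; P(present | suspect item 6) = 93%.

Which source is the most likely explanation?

suspect item 6

For each hypothesis, the unnormalized posterior weight is prior × product of the finding likelihoods:
  suspect item 4: 0.19 × 0.27 × 0.45 = 0.023085
  suspect item 5: 0.58 × 0.76 × 0.29 = 0.12783
  suspect item 6: 0.23 × 0.80 × 0.93 = 0.17112
Marginal likelihood of the evidence = 0.32204.
P(suspect item 4 | evidence) ≈ 0.023085 / 0.32204 ≈ 0.072
P(suspect item 5 | evidence) ≈ 0.12783 / 0.32204 ≈ 0.397
P(suspect item 6 | evidence) ≈ 0.17112 / 0.32204 ≈ 0.531
The largest is 0.531, so suspect item 6 is most probable.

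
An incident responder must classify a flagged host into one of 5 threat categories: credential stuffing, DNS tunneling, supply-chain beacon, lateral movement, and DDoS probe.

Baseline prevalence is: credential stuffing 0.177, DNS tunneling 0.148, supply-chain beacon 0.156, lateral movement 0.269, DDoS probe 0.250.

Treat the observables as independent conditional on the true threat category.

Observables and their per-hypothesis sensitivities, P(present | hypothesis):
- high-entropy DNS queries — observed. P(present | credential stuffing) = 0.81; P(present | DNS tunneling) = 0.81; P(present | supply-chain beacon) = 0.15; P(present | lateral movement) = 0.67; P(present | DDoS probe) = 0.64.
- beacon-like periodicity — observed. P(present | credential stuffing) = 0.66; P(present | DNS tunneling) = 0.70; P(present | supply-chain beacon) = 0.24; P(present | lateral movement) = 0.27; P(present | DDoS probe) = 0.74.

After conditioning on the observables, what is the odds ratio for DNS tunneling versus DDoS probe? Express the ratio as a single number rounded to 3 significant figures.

The normalizing constant cancels in an odds ratio, so compute prior × likelihood for the two hypotheses only:
  DNS tunneling: 0.148 × 0.81 × 0.70 = 0.083916
  DDoS probe: 0.250 × 0.64 × 0.74 = 0.1184
Odds(DNS tunneling : DDoS probe) = 0.083916 / 0.1184 ≈ 0.709.

0.709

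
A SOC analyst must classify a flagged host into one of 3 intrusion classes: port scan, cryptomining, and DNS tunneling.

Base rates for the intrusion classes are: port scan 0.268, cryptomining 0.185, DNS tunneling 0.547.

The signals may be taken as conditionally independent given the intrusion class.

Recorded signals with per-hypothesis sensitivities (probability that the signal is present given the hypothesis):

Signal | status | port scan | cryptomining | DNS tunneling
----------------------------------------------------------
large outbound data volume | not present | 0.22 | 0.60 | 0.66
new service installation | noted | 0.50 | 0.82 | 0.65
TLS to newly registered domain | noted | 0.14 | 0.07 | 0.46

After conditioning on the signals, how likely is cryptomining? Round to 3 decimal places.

0.057

For each hypothesis, the unnormalized posterior weight is prior × product of the signal likelihoods (using 1 − P(present | H) for each absent signal):
  port scan: 0.268 × (1 − 0.22) × 0.50 × 0.14 = 0.014633
  cryptomining: 0.185 × (1 − 0.60) × 0.82 × 0.07 = 0.0042476
  DNS tunneling: 0.547 × (1 − 0.66) × 0.65 × 0.46 = 0.055608
Normalizing constant Z = 0.014633 + 0.0042476 + 0.055608 = 0.074488.
P(cryptomining | evidence) = 0.0042476 / 0.074488 ≈ 0.057.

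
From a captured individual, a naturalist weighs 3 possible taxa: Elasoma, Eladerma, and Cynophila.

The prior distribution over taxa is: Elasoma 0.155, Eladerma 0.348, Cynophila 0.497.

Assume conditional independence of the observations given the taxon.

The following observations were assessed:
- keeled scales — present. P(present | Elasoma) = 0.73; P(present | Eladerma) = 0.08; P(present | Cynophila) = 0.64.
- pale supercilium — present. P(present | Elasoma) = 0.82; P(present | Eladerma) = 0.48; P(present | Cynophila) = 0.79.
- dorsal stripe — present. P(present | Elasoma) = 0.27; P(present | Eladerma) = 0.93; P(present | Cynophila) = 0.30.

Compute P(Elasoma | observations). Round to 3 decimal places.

For each hypothesis, the unnormalized posterior weight is prior × product of the observation likelihoods:
  Elasoma: 0.155 × 0.73 × 0.82 × 0.27 = 0.025051
  Eladerma: 0.348 × 0.08 × 0.48 × 0.93 = 0.012428
  Cynophila: 0.497 × 0.64 × 0.79 × 0.30 = 0.075385
The unnormalized weights sum to 0.11286.
P(Elasoma | evidence) = 0.025051 / 0.11286 ≈ 0.222.

0.222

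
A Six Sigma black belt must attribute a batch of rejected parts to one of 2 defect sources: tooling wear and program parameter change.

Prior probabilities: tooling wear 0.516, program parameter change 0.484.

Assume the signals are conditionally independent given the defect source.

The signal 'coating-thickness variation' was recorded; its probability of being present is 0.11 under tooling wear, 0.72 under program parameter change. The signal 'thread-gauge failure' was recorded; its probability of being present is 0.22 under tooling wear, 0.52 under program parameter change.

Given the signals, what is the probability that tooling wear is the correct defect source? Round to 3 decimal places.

0.064

By Bayes' rule with conditional independence, the unnormalized weight for each hypothesis is prior × ∏ likelihoods:
  tooling wear: 0.516 × 0.11 × 0.22 = 0.012487
  program parameter change: 0.484 × 0.72 × 0.52 = 0.18121
Marginal likelihood of the evidence = 0.1937.
P(tooling wear | evidence) = 0.012487 / 0.1937 ≈ 0.064.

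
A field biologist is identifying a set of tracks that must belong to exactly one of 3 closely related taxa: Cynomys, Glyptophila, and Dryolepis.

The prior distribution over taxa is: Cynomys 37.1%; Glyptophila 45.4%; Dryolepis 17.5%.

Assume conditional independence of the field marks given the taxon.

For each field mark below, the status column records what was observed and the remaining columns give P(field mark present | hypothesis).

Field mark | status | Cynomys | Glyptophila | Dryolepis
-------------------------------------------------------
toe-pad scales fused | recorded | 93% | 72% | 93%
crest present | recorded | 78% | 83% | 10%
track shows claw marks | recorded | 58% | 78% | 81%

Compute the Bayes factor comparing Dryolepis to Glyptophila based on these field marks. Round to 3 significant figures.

Joint likelihood of the field mark pattern under each hypothesis:
  Dryolepis: 0.93 × 0.10 × 0.81 = 0.07533
  Glyptophila: 0.72 × 0.83 × 0.78 = 0.46613
Bayes factor = 0.07533 / 0.46613 ≈ 0.162

0.162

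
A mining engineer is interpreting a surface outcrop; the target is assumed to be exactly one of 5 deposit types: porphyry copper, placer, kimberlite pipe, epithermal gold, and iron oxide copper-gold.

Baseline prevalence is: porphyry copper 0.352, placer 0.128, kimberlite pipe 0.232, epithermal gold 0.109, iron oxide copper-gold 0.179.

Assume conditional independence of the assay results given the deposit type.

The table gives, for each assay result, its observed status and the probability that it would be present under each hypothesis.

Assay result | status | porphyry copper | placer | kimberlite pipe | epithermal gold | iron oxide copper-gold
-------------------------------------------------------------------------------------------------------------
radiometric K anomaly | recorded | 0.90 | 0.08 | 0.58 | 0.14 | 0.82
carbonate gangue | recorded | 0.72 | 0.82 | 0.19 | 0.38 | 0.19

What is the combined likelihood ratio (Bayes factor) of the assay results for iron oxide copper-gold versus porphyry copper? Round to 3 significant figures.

0.240

Take the product of per-assay result likelihoods under each hypothesis, then divide.
  iron oxide copper-gold: 0.82 × 0.19 = 0.1558
  porphyry copper: 0.90 × 0.72 = 0.648
Bayes factor = 0.1558 / 0.648 ≈ 0.240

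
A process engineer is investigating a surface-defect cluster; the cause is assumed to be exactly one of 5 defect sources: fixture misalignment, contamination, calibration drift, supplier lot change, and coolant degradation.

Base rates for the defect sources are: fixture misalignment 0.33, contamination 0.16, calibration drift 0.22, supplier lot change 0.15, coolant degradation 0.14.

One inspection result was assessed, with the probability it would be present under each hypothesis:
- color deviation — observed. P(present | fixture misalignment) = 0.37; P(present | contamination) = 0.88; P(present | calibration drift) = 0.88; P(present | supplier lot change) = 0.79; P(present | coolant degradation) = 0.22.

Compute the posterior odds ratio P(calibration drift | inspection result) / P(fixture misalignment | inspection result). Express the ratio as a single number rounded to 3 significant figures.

Unnormalized posterior weight (prior times the inspection result likelihood) for each of the two hypotheses:
  calibration drift: 0.22 × 0.88 = 0.1936
  fixture misalignment: 0.33 × 0.37 = 0.1221
Odds(calibration drift : fixture misalignment) = 0.1936 / 0.1221 ≈ 1.59.

1.59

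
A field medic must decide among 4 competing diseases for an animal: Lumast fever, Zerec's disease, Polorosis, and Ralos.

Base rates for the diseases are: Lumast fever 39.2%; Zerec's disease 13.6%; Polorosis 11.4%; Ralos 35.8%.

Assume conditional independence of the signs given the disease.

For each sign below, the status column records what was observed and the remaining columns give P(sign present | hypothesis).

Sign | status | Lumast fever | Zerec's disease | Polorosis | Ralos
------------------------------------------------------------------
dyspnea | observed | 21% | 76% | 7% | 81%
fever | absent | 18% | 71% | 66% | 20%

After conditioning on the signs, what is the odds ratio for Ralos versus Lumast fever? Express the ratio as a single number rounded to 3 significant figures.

3.44

The normalizing constant cancels in an odds ratio, so compute prior × likelihood for the two hypotheses only (using 1 − P(present | H) for each absent sign):
  Ralos: 0.358 × 0.81 × (1 − 0.20) = 0.23198
  Lumast fever: 0.392 × 0.21 × (1 − 0.18) = 0.067502
Odds(Ralos : Lumast fever) = 0.23198 / 0.067502 ≈ 3.44.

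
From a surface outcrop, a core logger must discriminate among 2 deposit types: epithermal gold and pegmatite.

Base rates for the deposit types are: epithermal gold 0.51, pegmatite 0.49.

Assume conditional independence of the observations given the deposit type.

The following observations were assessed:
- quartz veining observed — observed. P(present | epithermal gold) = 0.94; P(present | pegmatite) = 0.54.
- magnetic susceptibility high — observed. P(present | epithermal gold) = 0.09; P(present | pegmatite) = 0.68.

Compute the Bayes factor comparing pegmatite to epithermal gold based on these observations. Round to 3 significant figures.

Take the product of per-observation likelihoods under each hypothesis, then divide.
  pegmatite: 0.54 × 0.68 = 0.3672
  epithermal gold: 0.94 × 0.09 = 0.0846
Bayes factor = 0.3672 / 0.0846 ≈ 4.34

4.34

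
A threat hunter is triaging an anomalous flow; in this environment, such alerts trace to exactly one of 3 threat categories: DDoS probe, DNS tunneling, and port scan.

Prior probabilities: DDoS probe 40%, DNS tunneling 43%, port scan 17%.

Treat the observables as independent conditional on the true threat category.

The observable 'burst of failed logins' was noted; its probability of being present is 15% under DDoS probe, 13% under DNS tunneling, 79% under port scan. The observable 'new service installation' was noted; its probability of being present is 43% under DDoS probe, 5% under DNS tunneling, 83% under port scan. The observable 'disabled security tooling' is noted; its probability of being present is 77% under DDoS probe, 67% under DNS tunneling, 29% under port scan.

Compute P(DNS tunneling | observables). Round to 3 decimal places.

By Bayes' rule with conditional independence, the unnormalized weight for each hypothesis is prior × ∏ likelihoods:
  DDoS probe: 0.40 × 0.15 × 0.43 × 0.77 = 0.019866
  DNS tunneling: 0.43 × 0.13 × 0.05 × 0.67 = 0.0018727
  port scan: 0.17 × 0.79 × 0.83 × 0.29 = 0.032326
The unnormalized weights sum to 0.054065.
P(DNS tunneling | evidence) = 0.0018727 / 0.054065 ≈ 0.035.

0.035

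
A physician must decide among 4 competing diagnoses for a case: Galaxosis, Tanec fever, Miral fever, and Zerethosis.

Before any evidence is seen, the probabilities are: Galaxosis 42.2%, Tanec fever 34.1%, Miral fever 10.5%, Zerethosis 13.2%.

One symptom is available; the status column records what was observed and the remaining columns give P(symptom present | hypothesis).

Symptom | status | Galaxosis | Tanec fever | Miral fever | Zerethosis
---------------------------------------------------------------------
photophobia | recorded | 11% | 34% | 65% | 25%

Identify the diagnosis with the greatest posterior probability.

Tanec fever

For each hypothesis, the unnormalized posterior weight is prior × likelihood:
  Galaxosis: 0.422 × 0.11 = 0.04642
  Tanec fever: 0.341 × 0.34 = 0.11594
  Miral fever: 0.105 × 0.65 = 0.06825
  Zerethosis: 0.132 × 0.25 = 0.033
Normalizing constant Z = 0.04642 + 0.11594 + 0.06825 + 0.033 = 0.26361.
P(Galaxosis | evidence) ≈ 0.04642 / 0.26361 ≈ 0.176
P(Tanec fever | evidence) ≈ 0.11594 / 0.26361 ≈ 0.440
P(Miral fever | evidence) ≈ 0.06825 / 0.26361 ≈ 0.259
P(Zerethosis | evidence) ≈ 0.033 / 0.26361 ≈ 0.125
The largest is 0.440, so Tanec fever is most probable.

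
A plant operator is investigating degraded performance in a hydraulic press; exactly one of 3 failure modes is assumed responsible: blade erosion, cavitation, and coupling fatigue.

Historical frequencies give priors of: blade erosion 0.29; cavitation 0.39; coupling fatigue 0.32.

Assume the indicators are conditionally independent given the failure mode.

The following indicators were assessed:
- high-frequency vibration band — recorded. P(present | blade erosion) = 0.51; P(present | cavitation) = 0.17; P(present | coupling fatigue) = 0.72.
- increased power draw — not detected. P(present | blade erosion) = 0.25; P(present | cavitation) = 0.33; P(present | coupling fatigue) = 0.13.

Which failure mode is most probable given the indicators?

By Bayes' rule with conditional independence, the unnormalized weight for each hypothesis is prior × ∏ likelihoods (using 1 − P(present | H) for each absent indicator):
  blade erosion: 0.29 × 0.51 × (1 − 0.25) = 0.11092
  cavitation: 0.39 × 0.17 × (1 − 0.33) = 0.044421
  coupling fatigue: 0.32 × 0.72 × (1 − 0.13) = 0.20045
Normalizing constant Z = 0.11092 + 0.044421 + 0.20045 = 0.35579.
P(blade erosion | evidence) ≈ 0.11092 / 0.35579 ≈ 0.312
P(cavitation | evidence) ≈ 0.044421 / 0.35579 ≈ 0.125
P(coupling fatigue | evidence) ≈ 0.20045 / 0.35579 ≈ 0.563
The largest is 0.563, so coupling fatigue is most probable.

coupling fatigue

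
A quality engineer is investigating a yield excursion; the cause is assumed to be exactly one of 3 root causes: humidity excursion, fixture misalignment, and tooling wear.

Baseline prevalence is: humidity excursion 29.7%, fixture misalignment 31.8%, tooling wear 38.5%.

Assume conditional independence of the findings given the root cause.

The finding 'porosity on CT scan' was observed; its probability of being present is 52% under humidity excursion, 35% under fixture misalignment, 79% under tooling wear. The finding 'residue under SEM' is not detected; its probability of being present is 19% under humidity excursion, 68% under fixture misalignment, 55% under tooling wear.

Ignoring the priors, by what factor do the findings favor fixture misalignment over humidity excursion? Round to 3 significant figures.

0.266

The Bayes factor is the ratio of the joint likelihoods of the evidence pattern under the two hypotheses (using 1 − P(present | H) for each absent finding).
  fixture misalignment: 0.35 × (1 − 0.68) = 0.112
  humidity excursion: 0.52 × (1 − 0.19) = 0.4212
Bayes factor = 0.112 / 0.4212 ≈ 0.266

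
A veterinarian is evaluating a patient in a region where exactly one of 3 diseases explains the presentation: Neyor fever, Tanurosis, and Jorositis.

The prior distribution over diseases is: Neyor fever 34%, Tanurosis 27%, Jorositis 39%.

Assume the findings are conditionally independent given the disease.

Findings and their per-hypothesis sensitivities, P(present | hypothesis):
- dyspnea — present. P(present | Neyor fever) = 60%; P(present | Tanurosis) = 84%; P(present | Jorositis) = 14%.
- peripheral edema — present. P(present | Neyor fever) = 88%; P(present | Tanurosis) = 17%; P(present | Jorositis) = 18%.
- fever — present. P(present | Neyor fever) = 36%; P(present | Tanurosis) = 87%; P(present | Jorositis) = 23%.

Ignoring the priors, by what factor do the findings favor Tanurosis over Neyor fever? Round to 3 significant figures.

Take the product of per-finding likelihoods under each hypothesis, then divide.
  Tanurosis: 0.84 × 0.17 × 0.87 = 0.12424
  Neyor fever: 0.60 × 0.88 × 0.36 = 0.19008
Bayes factor = 0.12424 / 0.19008 ≈ 0.654

0.654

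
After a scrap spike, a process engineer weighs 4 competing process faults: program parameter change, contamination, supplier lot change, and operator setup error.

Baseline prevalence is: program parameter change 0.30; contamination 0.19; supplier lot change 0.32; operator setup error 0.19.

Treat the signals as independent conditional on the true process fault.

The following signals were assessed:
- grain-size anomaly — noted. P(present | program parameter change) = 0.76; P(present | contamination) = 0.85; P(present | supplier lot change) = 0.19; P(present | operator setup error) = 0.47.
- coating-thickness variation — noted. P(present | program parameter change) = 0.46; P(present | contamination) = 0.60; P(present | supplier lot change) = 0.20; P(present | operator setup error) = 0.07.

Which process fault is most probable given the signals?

program parameter change

By Bayes' rule with conditional independence, the unnormalized weight for each hypothesis is prior × ∏ likelihoods:
  program parameter change: 0.30 × 0.76 × 0.46 = 0.10488
  contamination: 0.19 × 0.85 × 0.60 = 0.0969
  supplier lot change: 0.32 × 0.19 × 0.20 = 0.01216
  operator setup error: 0.19 × 0.47 × 0.07 = 0.006251
The unnormalized weights sum to 0.22019.
P(program parameter change | evidence) ≈ 0.10488 / 0.22019 ≈ 0.476
P(contamination | evidence) ≈ 0.0969 / 0.22019 ≈ 0.440
P(supplier lot change | evidence) ≈ 0.01216 / 0.22019 ≈ 0.055
P(operator setup error | evidence) ≈ 0.006251 / 0.22019 ≈ 0.028
The largest is 0.476, so program parameter change is most probable.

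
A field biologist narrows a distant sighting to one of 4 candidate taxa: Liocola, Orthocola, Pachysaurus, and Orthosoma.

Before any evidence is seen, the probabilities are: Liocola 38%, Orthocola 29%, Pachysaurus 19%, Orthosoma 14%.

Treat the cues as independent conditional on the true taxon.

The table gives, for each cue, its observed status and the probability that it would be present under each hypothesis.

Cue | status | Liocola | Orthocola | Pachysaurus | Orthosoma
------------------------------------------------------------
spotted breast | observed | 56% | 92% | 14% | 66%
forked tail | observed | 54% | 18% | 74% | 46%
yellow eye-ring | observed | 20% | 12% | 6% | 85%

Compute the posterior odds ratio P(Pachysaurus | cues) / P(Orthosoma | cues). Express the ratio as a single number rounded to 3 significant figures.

0.0327

Unnormalized posterior weight (prior times the cue likelihoods) for each of the two hypotheses:
  Pachysaurus: 0.19 × 0.14 × 0.74 × 0.06 = 0.001181
  Orthosoma: 0.14 × 0.66 × 0.46 × 0.85 = 0.036128
Posterior odds = 0.001181 / 0.036128 ≈ 0.0327.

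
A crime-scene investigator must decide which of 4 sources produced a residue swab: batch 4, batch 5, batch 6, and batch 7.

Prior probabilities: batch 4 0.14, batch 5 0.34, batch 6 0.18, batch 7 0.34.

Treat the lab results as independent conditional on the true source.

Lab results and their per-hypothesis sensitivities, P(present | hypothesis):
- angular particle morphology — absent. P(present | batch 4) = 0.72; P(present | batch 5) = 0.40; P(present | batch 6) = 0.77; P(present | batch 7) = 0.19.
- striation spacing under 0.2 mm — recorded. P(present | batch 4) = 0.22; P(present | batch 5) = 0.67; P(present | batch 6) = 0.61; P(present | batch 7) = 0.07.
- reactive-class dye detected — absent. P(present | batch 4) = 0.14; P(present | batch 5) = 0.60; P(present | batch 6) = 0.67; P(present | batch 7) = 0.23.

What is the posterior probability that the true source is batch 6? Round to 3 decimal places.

0.098

For each hypothesis, the unnormalized posterior weight is prior × product of the lab result likelihoods (using 1 − P(present | H) for each absent lab result):
  batch 4: 0.14 × (1 − 0.72) × 0.22 × (1 − 0.14) = 0.0074166
  batch 5: 0.34 × (1 − 0.40) × 0.67 × (1 − 0.60) = 0.054672
  batch 6: 0.18 × (1 − 0.77) × 0.61 × (1 − 0.67) = 0.0083338
  batch 7: 0.34 × (1 − 0.19) × 0.07 × (1 − 0.23) = 0.014844
Marginal likelihood of the evidence = 0.085267.
P(batch 6 | evidence) = 0.0083338 / 0.085267 ≈ 0.098.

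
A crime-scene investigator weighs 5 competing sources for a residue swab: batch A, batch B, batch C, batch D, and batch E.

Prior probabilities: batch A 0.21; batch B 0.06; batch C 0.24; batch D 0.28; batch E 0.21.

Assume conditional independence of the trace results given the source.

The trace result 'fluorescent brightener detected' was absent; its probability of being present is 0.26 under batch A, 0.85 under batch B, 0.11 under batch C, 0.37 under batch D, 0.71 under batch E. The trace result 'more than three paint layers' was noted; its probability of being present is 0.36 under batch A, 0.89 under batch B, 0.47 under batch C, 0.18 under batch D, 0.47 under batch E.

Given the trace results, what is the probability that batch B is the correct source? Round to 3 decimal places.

0.036

By Bayes' rule with conditional independence, the unnormalized weight for each hypothesis is prior × ∏ likelihoods (using 1 − P(present | H) for each absent trace result):
  batch A: 0.21 × (1 − 0.26) × 0.36 = 0.055944
  batch B: 0.06 × (1 − 0.85) × 0.89 = 0.00801
  batch C: 0.24 × (1 − 0.11) × 0.47 = 0.10039
  batch D: 0.28 × (1 − 0.37) × 0.18 = 0.031752
  batch E: 0.21 × (1 − 0.71) × 0.47 = 0.028623
Marginal likelihood of the evidence = 0.22472.
P(batch B | evidence) = 0.00801 / 0.22472 ≈ 0.036.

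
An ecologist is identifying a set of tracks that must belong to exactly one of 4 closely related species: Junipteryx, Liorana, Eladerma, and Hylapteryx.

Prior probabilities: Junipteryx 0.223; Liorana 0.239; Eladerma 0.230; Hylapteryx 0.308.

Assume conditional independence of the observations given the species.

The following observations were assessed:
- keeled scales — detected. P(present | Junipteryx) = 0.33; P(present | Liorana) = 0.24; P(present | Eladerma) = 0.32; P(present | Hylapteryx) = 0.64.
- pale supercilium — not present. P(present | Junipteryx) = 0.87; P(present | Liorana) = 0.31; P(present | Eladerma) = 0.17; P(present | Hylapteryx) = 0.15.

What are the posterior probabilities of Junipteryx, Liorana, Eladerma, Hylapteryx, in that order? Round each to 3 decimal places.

0.034, 0.142, 0.220, 0.603

Multiply each prior by the joint likelihood of the evidence pattern (using 1 − P(present | H) for each absent observation):
  Junipteryx: 0.223 × 0.33 × (1 − 0.87) = 0.0095667
  Liorana: 0.239 × 0.24 × (1 − 0.31) = 0.039578
  Eladerma: 0.230 × 0.32 × (1 − 0.17) = 0.061088
  Hylapteryx: 0.308 × 0.64 × (1 − 0.15) = 0.16755
Marginal likelihood of the evidence = 0.27779.
P(Junipteryx | evidence) = 0.0095667 / 0.27779 ≈ 0.034
P(Liorana | evidence) = 0.039578 / 0.27779 ≈ 0.142
P(Eladerma | evidence) = 0.061088 / 0.27779 ≈ 0.220
P(Hylapteryx | evidence) = 0.16755 / 0.27779 ≈ 0.603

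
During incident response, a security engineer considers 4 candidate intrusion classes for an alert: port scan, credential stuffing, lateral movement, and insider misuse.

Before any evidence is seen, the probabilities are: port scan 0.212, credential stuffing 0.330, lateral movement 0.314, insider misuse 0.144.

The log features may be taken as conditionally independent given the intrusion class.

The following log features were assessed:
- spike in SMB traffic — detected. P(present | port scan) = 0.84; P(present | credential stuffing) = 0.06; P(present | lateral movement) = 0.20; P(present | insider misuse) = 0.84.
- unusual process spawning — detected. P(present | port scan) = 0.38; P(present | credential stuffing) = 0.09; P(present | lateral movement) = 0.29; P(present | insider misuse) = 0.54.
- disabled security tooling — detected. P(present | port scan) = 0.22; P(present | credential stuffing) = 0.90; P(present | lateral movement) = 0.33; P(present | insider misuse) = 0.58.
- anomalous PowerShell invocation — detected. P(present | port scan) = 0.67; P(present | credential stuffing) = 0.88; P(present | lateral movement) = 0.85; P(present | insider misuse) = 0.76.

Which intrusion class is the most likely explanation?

insider misuse

By Bayes' rule with conditional independence, the unnormalized weight for each hypothesis is prior × ∏ likelihoods:
  port scan: 0.212 × 0.84 × 0.38 × 0.22 × 0.67 = 0.0099746
  credential stuffing: 0.330 × 0.06 × 0.09 × 0.90 × 0.88 = 0.0014113
  lateral movement: 0.314 × 0.20 × 0.29 × 0.33 × 0.85 = 0.0051085
  insider misuse: 0.144 × 0.84 × 0.54 × 0.58 × 0.76 = 0.028792
The unnormalized weights sum to 0.045287.
P(port scan | evidence) ≈ 0.0099746 / 0.045287 ≈ 0.220
P(credential stuffing | evidence) ≈ 0.0014113 / 0.045287 ≈ 0.031
P(lateral movement | evidence) ≈ 0.0051085 / 0.045287 ≈ 0.113
P(insider misuse | evidence) ≈ 0.028792 / 0.045287 ≈ 0.636
The largest is 0.636, so insider misuse is most probable.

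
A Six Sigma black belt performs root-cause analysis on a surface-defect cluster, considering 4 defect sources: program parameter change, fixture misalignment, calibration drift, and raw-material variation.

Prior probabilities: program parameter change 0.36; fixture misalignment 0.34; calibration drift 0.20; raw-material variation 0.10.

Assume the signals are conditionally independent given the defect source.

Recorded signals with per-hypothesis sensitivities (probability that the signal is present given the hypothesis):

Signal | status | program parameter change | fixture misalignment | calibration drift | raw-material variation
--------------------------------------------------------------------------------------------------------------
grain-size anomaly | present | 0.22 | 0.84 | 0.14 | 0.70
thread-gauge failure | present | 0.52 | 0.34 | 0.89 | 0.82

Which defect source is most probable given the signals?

By Bayes' rule with conditional independence, the unnormalized weight for each hypothesis is prior × ∏ likelihoods:
  program parameter change: 0.36 × 0.22 × 0.52 = 0.041184
  fixture misalignment: 0.34 × 0.84 × 0.34 = 0.097104
  calibration drift: 0.20 × 0.14 × 0.89 = 0.02492
  raw-material variation: 0.10 × 0.70 × 0.82 = 0.0574
The unnormalized weights sum to 0.22061.
P(program parameter change | evidence) ≈ 0.041184 / 0.22061 ≈ 0.187
P(fixture misalignment | evidence) ≈ 0.097104 / 0.22061 ≈ 0.440
P(calibration drift | evidence) ≈ 0.02492 / 0.22061 ≈ 0.113
P(raw-material variation | evidence) ≈ 0.0574 / 0.22061 ≈ 0.260
The largest is 0.440, so fixture misalignment is most probable.

fixture misalignment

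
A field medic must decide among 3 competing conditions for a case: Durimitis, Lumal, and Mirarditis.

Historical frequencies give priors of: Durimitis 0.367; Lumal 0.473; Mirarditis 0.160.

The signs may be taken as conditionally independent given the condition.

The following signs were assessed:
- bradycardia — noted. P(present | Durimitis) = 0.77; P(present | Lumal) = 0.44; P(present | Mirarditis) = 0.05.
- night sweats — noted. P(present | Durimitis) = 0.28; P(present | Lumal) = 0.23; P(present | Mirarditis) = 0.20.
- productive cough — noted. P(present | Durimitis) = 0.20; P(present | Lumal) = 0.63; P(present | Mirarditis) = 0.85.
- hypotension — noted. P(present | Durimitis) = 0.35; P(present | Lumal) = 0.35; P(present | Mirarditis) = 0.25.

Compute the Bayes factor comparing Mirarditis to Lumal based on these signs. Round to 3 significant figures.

The Bayes factor is the ratio of the joint likelihoods of the sign pattern under the two hypotheses.
  Mirarditis: 0.05 × 0.20 × 0.85 × 0.25 = 0.002125
  Lumal: 0.44 × 0.23 × 0.63 × 0.35 = 0.022315
Bayes factor = 0.002125 / 0.022315 ≈ 0.0952

0.0952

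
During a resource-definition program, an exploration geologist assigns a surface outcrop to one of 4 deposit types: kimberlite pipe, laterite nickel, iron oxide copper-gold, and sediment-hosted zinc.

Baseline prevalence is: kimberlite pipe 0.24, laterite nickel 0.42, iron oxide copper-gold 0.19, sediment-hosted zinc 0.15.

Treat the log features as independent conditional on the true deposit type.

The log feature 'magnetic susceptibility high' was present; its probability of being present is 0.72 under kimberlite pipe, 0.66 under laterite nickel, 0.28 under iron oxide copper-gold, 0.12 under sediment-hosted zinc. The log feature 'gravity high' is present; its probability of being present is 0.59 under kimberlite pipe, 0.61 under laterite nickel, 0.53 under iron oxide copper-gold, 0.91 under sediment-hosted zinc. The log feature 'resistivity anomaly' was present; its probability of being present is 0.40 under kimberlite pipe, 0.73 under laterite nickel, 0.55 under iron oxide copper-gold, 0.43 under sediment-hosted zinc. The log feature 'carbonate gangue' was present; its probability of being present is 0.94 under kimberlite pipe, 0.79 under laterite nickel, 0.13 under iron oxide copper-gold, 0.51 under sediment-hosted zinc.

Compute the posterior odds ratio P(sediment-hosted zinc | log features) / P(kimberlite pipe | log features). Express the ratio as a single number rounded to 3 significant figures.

0.0937

Unnormalized posterior weight (prior times the log feature likelihoods) for each of the two hypotheses:
  sediment-hosted zinc: 0.15 × 0.12 × 0.91 × 0.43 × 0.51 = 0.0035921
  kimberlite pipe: 0.24 × 0.72 × 0.59 × 0.40 × 0.94 = 0.038334
Odds(sediment-hosted zinc : kimberlite pipe) = 0.0035921 / 0.038334 ≈ 0.0937.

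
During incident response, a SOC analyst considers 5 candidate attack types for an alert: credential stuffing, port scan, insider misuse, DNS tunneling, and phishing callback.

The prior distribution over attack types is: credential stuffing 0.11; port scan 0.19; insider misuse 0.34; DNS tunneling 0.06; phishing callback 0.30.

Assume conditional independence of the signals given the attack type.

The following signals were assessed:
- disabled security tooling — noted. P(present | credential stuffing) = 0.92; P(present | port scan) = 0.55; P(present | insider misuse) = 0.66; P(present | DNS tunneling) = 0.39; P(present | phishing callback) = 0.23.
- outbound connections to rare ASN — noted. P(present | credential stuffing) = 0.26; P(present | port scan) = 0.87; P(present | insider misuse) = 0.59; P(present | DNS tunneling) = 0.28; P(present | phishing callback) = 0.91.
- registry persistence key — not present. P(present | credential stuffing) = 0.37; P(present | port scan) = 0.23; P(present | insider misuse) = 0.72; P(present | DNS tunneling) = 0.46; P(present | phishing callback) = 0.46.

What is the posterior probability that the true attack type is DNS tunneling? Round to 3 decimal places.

0.022

By Bayes' rule with conditional independence, the unnormalized weight for each hypothesis is prior × ∏ likelihoods (using 1 − P(present | H) for each absent signal):
  credential stuffing: 0.11 × 0.92 × 0.26 × (1 − 0.37) = 0.016577
  port scan: 0.19 × 0.55 × 0.87 × (1 − 0.23) = 0.070005
  insider misuse: 0.34 × 0.66 × 0.59 × (1 − 0.72) = 0.037071
  DNS tunneling: 0.06 × 0.39 × 0.28 × (1 − 0.46) = 0.0035381
  phishing callback: 0.30 × 0.23 × 0.91 × (1 − 0.46) = 0.033907
Marginal likelihood of the evidence = 0.1611.
P(DNS tunneling | evidence) = 0.0035381 / 0.1611 ≈ 0.022.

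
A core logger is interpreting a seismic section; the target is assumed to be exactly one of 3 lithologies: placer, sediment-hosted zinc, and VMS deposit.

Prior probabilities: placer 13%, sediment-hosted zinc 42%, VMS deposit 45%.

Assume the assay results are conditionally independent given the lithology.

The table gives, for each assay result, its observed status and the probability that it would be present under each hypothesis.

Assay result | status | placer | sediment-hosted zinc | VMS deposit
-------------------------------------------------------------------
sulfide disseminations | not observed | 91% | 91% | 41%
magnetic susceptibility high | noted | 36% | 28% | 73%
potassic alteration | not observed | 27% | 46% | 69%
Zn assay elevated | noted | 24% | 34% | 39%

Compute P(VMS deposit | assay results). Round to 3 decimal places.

For each hypothesis, the unnormalized posterior weight is prior × product of the assay result likelihoods (using 1 − P(present | H) for each absent assay result):
  placer: 0.13 × (1 − 0.91) × 0.36 × (1 − 0.27) × 0.24 = 0.00073794
  sediment-hosted zinc: 0.42 × (1 − 0.91) × 0.28 × (1 − 0.46) × 0.34 = 0.0019432
  VMS deposit: 0.45 × (1 − 0.41) × 0.73 × (1 − 0.69) × 0.39 = 0.023432
Normalizing constant Z = 0.00073794 + 0.0019432 + 0.023432 = 0.026113.
P(VMS deposit | evidence) = 0.023432 / 0.026113 ≈ 0.897.

0.897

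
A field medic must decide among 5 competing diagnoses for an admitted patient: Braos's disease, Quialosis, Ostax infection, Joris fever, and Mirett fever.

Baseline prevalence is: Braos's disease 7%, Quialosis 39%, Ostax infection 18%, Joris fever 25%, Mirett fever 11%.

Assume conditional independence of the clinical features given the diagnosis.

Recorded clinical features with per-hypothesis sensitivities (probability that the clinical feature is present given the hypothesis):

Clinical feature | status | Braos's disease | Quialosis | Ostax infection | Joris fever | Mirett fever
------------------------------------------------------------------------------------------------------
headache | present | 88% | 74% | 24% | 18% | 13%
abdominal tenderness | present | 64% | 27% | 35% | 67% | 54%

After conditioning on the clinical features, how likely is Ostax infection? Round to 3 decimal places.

By Bayes' rule with conditional independence, the unnormalized weight for each hypothesis is prior × ∏ likelihoods:
  Braos's disease: 0.07 × 0.88 × 0.64 = 0.039424
  Quialosis: 0.39 × 0.74 × 0.27 = 0.077922
  Ostax infection: 0.18 × 0.24 × 0.35 = 0.01512
  Joris fever: 0.25 × 0.18 × 0.67 = 0.03015
  Mirett fever: 0.11 × 0.13 × 0.54 = 0.007722
The unnormalized weights sum to 0.17034.
P(Ostax infection | evidence) = 0.01512 / 0.17034 ≈ 0.089.

0.089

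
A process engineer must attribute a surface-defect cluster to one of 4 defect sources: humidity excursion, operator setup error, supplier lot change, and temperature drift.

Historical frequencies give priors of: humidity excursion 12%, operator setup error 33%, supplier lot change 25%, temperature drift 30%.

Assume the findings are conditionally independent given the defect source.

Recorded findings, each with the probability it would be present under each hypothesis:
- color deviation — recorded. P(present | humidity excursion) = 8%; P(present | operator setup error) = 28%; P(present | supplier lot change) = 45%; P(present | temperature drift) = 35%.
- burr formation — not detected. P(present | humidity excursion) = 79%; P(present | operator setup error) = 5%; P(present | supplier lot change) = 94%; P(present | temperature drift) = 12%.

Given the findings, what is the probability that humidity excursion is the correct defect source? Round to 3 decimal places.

0.011

By Bayes' rule with conditional independence, the unnormalized weight for each hypothesis is prior × ∏ likelihoods (using 1 − P(present | H) for each absent finding):
  humidity excursion: 0.12 × 0.08 × (1 − 0.79) = 0.002016
  operator setup error: 0.33 × 0.28 × (1 − 0.05) = 0.08778
  supplier lot change: 0.25 × 0.45 × (1 − 0.94) = 0.00675
  temperature drift: 0.30 × 0.35 × (1 − 0.12) = 0.0924
Normalizing constant Z = 0.002016 + 0.08778 + 0.00675 + 0.0924 = 0.18895.
P(humidity excursion | evidence) = 0.002016 / 0.18895 ≈ 0.011.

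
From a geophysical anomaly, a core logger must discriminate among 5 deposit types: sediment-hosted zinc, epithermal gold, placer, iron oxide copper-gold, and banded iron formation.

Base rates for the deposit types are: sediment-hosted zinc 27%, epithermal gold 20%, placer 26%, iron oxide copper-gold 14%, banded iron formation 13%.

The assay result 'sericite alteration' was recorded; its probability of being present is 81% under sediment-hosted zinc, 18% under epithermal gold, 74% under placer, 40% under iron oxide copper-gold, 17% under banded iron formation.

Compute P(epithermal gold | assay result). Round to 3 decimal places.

For each hypothesis, the unnormalized posterior weight is prior × likelihood:
  sediment-hosted zinc: 0.27 × 0.81 = 0.2187
  epithermal gold: 0.20 × 0.18 = 0.036
  placer: 0.26 × 0.74 = 0.1924
  iron oxide copper-gold: 0.14 × 0.40 = 0.056
  banded iron formation: 0.13 × 0.17 = 0.0221
Marginal likelihood of the evidence = 0.5252.
P(epithermal gold | evidence) = 0.036 / 0.5252 ≈ 0.069.

0.069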